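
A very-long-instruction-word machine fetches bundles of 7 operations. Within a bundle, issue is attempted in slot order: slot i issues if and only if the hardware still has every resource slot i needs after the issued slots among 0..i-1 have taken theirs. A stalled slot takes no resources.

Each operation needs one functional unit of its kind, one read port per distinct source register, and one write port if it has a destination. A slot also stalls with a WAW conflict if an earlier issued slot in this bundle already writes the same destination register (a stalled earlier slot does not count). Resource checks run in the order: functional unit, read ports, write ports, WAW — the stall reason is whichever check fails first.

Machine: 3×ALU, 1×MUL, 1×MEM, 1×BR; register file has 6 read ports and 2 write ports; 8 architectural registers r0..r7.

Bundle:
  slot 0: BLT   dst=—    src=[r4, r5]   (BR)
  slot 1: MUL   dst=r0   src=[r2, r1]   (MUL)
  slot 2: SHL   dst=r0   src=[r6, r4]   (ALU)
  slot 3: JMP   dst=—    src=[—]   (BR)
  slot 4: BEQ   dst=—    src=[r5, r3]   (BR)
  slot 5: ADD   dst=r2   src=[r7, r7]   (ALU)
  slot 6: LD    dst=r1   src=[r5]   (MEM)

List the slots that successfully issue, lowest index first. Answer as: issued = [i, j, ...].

issued = [0, 1, 5]

  0. BR ⇒ go  {3A/1Mu/1Ld/0B | 4r 2w}
  1. MUL→r0 ⇒ go  {3A/0Mu/1Ld/0B | 2r 1w}
  2. ALU→r0 ⇒ no(WAW)  {3A/0Mu/1Ld/0B | 2r 1w}
  3. BR ⇒ no(FU)  {3A/0Mu/1Ld/0B | 2r 1w}
  4. BR ⇒ no(FU)  {3A/0Mu/1Ld/0B | 2r 1w}
  5. ALU→r2 ⇒ go  {2A/0Mu/1Ld/0B | 1r 0w}
  6. MEM→r1 ⇒ no(WR_PORT)  {2A/0Mu/1Ld/0B | 1r 0w}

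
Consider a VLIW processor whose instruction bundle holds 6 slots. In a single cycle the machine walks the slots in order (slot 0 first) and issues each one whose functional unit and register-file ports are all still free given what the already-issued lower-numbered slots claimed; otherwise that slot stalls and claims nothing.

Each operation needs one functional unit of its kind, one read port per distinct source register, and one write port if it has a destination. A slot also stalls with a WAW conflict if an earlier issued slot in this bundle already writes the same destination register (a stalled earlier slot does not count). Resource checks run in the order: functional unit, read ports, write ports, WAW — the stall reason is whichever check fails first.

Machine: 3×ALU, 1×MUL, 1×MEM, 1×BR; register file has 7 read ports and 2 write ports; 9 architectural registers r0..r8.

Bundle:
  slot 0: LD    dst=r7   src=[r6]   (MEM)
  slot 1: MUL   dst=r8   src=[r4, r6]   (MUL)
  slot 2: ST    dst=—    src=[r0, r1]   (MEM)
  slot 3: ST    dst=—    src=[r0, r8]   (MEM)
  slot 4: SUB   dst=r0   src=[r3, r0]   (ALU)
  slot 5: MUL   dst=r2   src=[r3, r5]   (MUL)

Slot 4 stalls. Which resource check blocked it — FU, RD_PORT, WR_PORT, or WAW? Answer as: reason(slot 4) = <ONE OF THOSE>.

slot 0 (MEM): ISSUE — free A3,Mu1,Ld0,B1 rp6 wp1
slot 1 (MUL): ISSUE — free A3,Mu0,Ld0,B1 rp4 wp0
slot 2 (MEM): stall FU — free A3,Mu0,Ld0,B1 rp4 wp0
slot 3 (MEM): stall FU — free A3,Mu0,Ld0,B1 rp4 wp0
slot 4 (ALU): stall WR_PORT — free A3,Mu0,Ld0,B1 rp4 wp0
slot 5 (MUL): stall FU — free A3,Mu0,Ld0,B1 rp4 wp0

reason(slot 4) = WR_PORT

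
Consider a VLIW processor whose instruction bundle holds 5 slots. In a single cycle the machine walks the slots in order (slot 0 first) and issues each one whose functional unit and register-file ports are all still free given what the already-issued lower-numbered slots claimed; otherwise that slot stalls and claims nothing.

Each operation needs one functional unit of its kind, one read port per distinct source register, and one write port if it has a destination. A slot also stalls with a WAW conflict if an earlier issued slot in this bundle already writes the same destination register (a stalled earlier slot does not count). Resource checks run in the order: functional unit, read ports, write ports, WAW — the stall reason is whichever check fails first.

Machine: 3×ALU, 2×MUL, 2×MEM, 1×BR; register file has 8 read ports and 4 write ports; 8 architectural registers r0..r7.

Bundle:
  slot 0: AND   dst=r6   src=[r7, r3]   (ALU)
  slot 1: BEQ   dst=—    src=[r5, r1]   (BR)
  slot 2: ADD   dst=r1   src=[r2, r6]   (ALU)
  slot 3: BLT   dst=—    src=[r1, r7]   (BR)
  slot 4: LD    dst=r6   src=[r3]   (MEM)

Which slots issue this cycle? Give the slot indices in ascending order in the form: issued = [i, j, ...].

issued = [0, 1, 2]

(0) want 1×ALU +2rd +1wr — yes → AL2|MU2|ME2|BR1|rd6|wr3
(1) want 1×BR +2rd +0wr — yes → AL2|MU2|ME2|BR0|rd4|wr3
(2) want 1×ALU +2rd +1wr — yes → AL1|MU2|ME2|BR0|rd2|wr2
(3) want 1×BR +2rd +0wr — FU → AL1|MU2|ME2|BR0|rd2|wr2
(4) want 1×MEM +1rd +1wr — WAW → AL1|MU2|ME2|BR0|rd2|wr2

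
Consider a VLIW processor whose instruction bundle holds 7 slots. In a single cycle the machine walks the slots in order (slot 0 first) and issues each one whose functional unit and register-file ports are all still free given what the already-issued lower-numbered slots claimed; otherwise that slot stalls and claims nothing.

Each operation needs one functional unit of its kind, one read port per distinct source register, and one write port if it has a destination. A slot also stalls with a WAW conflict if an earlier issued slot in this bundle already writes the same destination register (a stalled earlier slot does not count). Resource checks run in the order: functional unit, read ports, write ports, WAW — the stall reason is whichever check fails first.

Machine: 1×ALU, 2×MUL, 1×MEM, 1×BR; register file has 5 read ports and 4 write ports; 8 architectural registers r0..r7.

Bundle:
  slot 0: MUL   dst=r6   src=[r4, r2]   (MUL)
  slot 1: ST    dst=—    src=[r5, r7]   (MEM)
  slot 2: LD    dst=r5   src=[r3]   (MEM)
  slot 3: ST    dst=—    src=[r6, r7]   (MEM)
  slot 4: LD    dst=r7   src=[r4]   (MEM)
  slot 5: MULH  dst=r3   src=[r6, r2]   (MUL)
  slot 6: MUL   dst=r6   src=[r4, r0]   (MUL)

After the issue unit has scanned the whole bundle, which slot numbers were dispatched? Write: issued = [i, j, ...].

issued = [0, 1]

[0] MUL needs rd=2 wr=1: ok; after: ALU=1 MUL=1 MEM=1 BR=1, R=3, W=3
[1] MEM needs rd=2 wr=0: ok; after: ALU=1 MUL=1 MEM=0 BR=1, R=1, W=3
[2] MEM needs rd=1 wr=1: FU; after: ALU=1 MUL=1 MEM=0 BR=1, R=1, W=3
[3] MEM needs rd=2 wr=0: FU; after: ALU=1 MUL=1 MEM=0 BR=1, R=1, W=3
[4] MEM needs rd=1 wr=1: FU; after: ALU=1 MUL=1 MEM=0 BR=1, R=1, W=3
[5] MUL needs rd=2 wr=1: RD_PORT; after: ALU=1 MUL=1 MEM=0 BR=1, R=1, W=3
[6] MUL needs rd=2 wr=1: RD_PORT; after: ALU=1 MUL=1 MEM=0 BR=1, R=1, W=3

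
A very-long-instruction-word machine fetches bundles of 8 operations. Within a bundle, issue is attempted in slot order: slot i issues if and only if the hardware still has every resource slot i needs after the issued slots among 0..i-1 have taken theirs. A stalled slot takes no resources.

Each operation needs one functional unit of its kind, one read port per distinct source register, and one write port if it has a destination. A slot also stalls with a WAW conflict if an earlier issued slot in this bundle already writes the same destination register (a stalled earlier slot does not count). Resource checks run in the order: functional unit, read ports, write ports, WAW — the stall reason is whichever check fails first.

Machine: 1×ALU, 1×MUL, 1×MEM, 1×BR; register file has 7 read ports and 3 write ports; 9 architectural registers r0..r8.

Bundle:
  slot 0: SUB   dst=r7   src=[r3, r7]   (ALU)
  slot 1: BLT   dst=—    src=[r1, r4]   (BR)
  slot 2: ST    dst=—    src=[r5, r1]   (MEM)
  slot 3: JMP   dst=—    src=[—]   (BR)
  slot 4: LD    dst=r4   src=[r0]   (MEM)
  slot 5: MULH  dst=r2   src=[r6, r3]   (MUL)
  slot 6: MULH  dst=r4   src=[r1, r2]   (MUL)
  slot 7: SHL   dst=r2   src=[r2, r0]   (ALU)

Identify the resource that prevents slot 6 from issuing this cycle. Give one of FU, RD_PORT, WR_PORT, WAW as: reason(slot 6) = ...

(0) want 1×ALU +2rd +1wr — yes → AL0|MU1|ME1|BR1|rd5|wr2
(1) want 1×BR +2rd +0wr — yes → AL0|MU1|ME1|BR0|rd3|wr2
(2) want 1×MEM +2rd +0wr — yes → AL0|MU1|ME0|BR0|rd1|wr2
(3) want 1×BR +0rd +0wr — FU → AL0|MU1|ME0|BR0|rd1|wr2
(4) want 1×MEM +1rd +1wr — FU → AL0|MU1|ME0|BR0|rd1|wr2
(5) want 1×MUL +2rd +1wr — RD_PORT → AL0|MU1|ME0|BR0|rd1|wr2
(6) want 1×MUL +2rd +1wr — RD_PORT → AL0|MU1|ME0|BR0|rd1|wr2
(7) want 1×ALU +2rd +1wr — FU → AL0|MU1|ME0|BR0|rd1|wr2

reason(slot 6) = RD_PORT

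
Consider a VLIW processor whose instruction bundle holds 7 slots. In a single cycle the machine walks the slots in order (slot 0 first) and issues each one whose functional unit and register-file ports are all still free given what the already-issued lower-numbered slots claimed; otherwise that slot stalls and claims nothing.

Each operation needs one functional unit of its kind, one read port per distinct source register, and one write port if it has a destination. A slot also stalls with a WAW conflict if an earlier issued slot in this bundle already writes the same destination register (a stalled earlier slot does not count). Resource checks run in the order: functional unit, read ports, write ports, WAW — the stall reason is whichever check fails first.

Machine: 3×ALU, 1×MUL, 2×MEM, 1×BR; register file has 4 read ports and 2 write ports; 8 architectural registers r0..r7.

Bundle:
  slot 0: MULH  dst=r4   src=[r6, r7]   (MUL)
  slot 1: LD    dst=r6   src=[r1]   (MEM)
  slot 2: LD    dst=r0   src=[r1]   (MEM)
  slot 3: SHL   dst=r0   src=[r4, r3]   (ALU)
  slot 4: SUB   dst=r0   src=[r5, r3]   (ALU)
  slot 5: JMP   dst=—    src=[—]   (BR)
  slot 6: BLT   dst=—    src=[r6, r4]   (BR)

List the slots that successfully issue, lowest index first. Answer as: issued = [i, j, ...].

[0] MUL needs rd=2 wr=1: ok; after: ALU=3 MUL=0 MEM=2 BR=1, R=2, W=1
[1] MEM needs rd=1 wr=1: ok; after: ALU=3 MUL=0 MEM=1 BR=1, R=1, W=0
[2] MEM needs rd=1 wr=1: WR_PORT; after: ALU=3 MUL=0 MEM=1 BR=1, R=1, W=0
[3] ALU needs rd=2 wr=1: RD_PORT; after: ALU=3 MUL=0 MEM=1 BR=1, R=1, W=0
[4] ALU needs rd=2 wr=1: RD_PORT; after: ALU=3 MUL=0 MEM=1 BR=1, R=1, W=0
[5] BR needs rd=0 wr=0: ok; after: ALU=3 MUL=0 MEM=1 BR=0, R=1, W=0
[6] BR needs rd=2 wr=0: FU; after: ALU=3 MUL=0 MEM=1 BR=0, R=1, W=0

issued = [0, 1, 5]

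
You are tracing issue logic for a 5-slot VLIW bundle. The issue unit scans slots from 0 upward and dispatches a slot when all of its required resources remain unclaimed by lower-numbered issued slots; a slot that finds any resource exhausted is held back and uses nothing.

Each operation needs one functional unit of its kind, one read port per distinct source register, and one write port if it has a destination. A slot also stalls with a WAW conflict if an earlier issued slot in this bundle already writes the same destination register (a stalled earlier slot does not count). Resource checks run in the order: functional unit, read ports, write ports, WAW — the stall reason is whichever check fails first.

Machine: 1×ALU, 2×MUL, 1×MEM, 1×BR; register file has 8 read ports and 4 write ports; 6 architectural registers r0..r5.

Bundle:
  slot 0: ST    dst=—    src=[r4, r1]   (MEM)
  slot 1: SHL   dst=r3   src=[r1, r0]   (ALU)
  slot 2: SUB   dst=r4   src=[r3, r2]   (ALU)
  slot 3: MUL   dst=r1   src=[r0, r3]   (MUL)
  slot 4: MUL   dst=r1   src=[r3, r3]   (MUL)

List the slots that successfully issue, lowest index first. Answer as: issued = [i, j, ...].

  0. MEM ⇒ go  {1A/2Mu/0Ld/1B | 6r 4w}
  1. ALU→r3 ⇒ go  {0A/2Mu/0Ld/1B | 4r 3w}
  2. ALU→r4 ⇒ no(FU)  {0A/2Mu/0Ld/1B | 4r 3w}
  3. MUL→r1 ⇒ go  {0A/1Mu/0Ld/1B | 2r 2w}
  4. MUL→r1 ⇒ no(WAW)  {0A/1Mu/0Ld/1B | 2r 2w}

issued = [0, 1, 3]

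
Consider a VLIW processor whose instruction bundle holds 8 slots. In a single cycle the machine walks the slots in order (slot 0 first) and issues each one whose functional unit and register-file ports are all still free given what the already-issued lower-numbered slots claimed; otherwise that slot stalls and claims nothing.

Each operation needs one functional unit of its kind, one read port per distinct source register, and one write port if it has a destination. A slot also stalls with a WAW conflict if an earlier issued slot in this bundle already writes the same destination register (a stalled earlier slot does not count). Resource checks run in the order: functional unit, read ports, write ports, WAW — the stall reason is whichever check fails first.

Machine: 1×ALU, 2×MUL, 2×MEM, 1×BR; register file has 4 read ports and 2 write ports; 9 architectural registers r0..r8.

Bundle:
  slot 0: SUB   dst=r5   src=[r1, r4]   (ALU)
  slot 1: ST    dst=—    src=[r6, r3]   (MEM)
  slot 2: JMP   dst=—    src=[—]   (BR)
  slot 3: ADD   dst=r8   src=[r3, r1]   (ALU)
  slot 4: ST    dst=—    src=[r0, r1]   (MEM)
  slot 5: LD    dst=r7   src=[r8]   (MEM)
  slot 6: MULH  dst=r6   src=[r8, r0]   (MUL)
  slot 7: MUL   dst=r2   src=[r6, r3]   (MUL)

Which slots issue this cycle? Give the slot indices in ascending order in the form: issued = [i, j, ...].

issued = [0, 1, 2]

(0) want 1×ALU +2rd +1wr — yes → AL0|MU2|ME2|BR1|rd2|wr1
(1) want 1×MEM +2rd +0wr — yes → AL0|MU2|ME1|BR1|rd0|wr1
(2) want 1×BR +0rd +0wr — yes → AL0|MU2|ME1|BR0|rd0|wr1
(3) want 1×ALU +2rd +1wr — FU → AL0|MU2|ME1|BR0|rd0|wr1
(4) want 1×MEM +2rd +0wr — RD_PORT → AL0|MU2|ME1|BR0|rd0|wr1
(5) want 1×MEM +1rd +1wr — RD_PORT → AL0|MU2|ME1|BR0|rd0|wr1
(6) want 1×MUL +2rd +1wr — RD_PORT → AL0|MU2|ME1|BR0|rd0|wr1
(7) want 1×MUL +2rd +1wr — RD_PORT → AL0|MU2|ME1|BR0|rd0|wr1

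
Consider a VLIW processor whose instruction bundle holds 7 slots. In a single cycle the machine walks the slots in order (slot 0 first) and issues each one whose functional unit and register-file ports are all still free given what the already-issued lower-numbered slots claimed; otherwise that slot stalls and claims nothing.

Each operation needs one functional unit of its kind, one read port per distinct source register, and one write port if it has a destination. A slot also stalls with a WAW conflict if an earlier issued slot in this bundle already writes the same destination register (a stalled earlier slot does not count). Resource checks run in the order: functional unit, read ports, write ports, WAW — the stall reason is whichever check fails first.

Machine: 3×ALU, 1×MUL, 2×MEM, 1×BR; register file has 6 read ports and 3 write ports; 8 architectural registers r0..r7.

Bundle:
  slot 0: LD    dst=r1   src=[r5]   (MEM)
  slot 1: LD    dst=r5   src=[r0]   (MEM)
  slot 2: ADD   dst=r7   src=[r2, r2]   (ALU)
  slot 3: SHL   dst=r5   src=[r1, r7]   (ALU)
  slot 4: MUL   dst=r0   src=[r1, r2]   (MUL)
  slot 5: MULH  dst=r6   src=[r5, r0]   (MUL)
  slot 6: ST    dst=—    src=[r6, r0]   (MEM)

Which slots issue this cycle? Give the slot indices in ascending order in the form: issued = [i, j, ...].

[0] MEM needs rd=1 wr=1: ok; after: ALU=3 MUL=1 MEM=1 BR=1, R=5, W=2
[1] MEM needs rd=1 wr=1: ok; after: ALU=3 MUL=1 MEM=0 BR=1, R=4, W=1
[2] ALU needs rd=1 wr=1: ok; after: ALU=2 MUL=1 MEM=0 BR=1, R=3, W=0
[3] ALU needs rd=2 wr=1: WR_PORT; after: ALU=2 MUL=1 MEM=0 BR=1, R=3, W=0
[4] MUL needs rd=2 wr=1: WR_PORT; after: ALU=2 MUL=1 MEM=0 BR=1, R=3, W=0
[5] MUL needs rd=2 wr=1: WR_PORT; after: ALU=2 MUL=1 MEM=0 BR=1, R=3, W=0
[6] MEM needs rd=2 wr=0: FU; after: ALU=2 MUL=1 MEM=0 BR=1, R=3, W=0

issued = [0, 1, 2]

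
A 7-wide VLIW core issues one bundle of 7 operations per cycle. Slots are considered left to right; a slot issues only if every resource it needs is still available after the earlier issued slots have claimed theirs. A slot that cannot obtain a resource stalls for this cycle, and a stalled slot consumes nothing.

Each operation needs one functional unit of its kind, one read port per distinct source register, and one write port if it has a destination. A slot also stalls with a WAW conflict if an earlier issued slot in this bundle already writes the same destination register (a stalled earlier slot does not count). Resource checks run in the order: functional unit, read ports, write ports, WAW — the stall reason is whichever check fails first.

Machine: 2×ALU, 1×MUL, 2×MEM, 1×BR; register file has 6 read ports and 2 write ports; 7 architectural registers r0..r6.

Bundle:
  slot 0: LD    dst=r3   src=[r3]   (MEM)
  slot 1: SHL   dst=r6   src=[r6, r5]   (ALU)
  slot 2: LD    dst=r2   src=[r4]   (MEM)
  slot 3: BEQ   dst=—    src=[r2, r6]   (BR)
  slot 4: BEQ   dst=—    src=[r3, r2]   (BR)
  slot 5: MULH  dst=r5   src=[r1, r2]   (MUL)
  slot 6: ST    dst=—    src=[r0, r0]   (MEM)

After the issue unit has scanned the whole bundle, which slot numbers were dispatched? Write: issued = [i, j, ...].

  0. MEM→r3 ⇒ go  {2A/1Mu/1Ld/1B | 5r 1w}
  1. ALU→r6 ⇒ go  {1A/1Mu/1Ld/1B | 3r 0w}
  2. MEM→r2 ⇒ no(WR_PORT)  {1A/1Mu/1Ld/1B | 3r 0w}
  3. BR ⇒ go  {1A/1Mu/1Ld/0B | 1r 0w}
  4. BR ⇒ no(FU)  {1A/1Mu/1Ld/0B | 1r 0w}
  5. MUL→r5 ⇒ no(RD_PORT)  {1A/1Mu/1Ld/0B | 1r 0w}
  6. MEM ⇒ go  {1A/1Mu/0Ld/0B | 0r 0w}

issued = [0, 1, 3, 6]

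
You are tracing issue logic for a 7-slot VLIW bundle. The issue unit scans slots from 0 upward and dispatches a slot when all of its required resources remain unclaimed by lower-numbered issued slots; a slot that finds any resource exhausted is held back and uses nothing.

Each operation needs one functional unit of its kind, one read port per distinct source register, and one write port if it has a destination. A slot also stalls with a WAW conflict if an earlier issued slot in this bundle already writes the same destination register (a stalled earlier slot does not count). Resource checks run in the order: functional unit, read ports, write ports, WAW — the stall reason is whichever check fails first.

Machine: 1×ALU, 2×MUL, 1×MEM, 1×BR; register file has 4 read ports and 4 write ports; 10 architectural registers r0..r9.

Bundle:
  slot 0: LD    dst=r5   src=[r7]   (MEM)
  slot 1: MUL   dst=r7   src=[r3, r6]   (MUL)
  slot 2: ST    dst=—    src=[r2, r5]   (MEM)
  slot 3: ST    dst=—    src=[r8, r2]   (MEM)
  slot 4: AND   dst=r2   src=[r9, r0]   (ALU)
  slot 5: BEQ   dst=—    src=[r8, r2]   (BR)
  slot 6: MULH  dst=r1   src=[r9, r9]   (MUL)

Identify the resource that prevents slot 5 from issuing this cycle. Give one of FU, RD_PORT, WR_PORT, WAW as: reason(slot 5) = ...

reason(slot 5) = RD_PORT

(0) want 1×MEM +1rd +1wr — yes → AL1|MU2|ME0|BR1|rd3|wr3
(1) want 1×MUL +2rd +1wr — yes → AL1|MU1|ME0|BR1|rd1|wr2
(2) want 1×MEM +2rd +0wr — FU → AL1|MU1|ME0|BR1|rd1|wr2
(3) want 1×MEM +2rd +0wr — FU → AL1|MU1|ME0|BR1|rd1|wr2
(4) want 1×ALU +2rd +1wr — RD_PORT → AL1|MU1|ME0|BR1|rd1|wr2
(5) want 1×BR +2rd +0wr — RD_PORT → AL1|MU1|ME0|BR1|rd1|wr2
(6) want 1×MUL +1rd +1wr — yes → AL1|MU0|ME0|BR1|rd0|wr1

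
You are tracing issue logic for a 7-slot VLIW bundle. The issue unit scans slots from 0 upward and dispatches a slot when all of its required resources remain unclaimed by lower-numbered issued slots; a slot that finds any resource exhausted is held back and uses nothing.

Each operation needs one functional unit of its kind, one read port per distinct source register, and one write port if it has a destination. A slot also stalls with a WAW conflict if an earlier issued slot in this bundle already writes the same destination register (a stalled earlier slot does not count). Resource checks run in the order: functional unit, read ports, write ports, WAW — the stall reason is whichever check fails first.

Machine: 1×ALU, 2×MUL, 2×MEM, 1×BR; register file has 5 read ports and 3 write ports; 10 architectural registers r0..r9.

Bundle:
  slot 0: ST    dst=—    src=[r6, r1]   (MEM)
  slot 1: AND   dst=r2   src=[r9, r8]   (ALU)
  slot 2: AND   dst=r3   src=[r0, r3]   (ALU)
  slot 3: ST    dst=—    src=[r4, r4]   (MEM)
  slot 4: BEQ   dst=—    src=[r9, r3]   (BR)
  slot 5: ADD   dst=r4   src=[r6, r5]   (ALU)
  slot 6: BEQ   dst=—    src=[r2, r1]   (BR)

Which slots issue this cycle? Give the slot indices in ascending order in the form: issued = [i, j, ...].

issued = [0, 1, 3]

(0) want 1×MEM +2rd +0wr — yes → AL1|MU2|ME1|BR1|rd3|wr3
(1) want 1×ALU +2rd +1wr — yes → AL0|MU2|ME1|BR1|rd1|wr2
(2) want 1×ALU +2rd +1wr — FU → AL0|MU2|ME1|BR1|rd1|wr2
(3) want 1×MEM +1rd +0wr — yes → AL0|MU2|ME0|BR1|rd0|wr2
(4) want 1×BR +2rd +0wr — RD_PORT → AL0|MU2|ME0|BR1|rd0|wr2
(5) want 1×ALU +2rd +1wr — FU → AL0|MU2|ME0|BR1|rd0|wr2
(6) want 1×BR +2rd +0wr — RD_PORT → AL0|MU2|ME0|BR1|rd0|wr2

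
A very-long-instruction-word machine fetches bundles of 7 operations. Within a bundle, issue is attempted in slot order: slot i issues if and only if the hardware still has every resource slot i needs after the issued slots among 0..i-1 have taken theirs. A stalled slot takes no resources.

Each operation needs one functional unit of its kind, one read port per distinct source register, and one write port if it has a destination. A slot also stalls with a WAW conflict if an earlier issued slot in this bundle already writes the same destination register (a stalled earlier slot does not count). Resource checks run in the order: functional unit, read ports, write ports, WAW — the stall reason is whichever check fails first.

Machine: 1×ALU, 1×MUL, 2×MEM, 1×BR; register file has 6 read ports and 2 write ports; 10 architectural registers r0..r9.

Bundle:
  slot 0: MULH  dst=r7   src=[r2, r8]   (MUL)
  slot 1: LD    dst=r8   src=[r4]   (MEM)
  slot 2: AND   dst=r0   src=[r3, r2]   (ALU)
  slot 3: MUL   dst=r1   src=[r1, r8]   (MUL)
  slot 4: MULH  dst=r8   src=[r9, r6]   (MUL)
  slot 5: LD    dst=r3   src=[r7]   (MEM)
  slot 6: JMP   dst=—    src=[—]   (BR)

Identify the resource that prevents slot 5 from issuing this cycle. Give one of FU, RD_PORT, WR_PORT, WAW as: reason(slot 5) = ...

reason(slot 5) = WR_PORT

(0) want 1×MUL +2rd +1wr — yes → AL1|MU0|ME2|BR1|rd4|wr1
(1) want 1×MEM +1rd +1wr — yes → AL1|MU0|ME1|BR1|rd3|wr0
(2) want 1×ALU +2rd +1wr — WR_PORT → AL1|MU0|ME1|BR1|rd3|wr0
(3) want 1×MUL +2rd +1wr — FU → AL1|MU0|ME1|BR1|rd3|wr0
(4) want 1×MUL +2rd +1wr — FU → AL1|MU0|ME1|BR1|rd3|wr0
(5) want 1×MEM +1rd +1wr — WR_PORT → AL1|MU0|ME1|BR1|rd3|wr0
(6) want 1×BR +0rd +0wr — yes → AL1|MU0|ME1|BR0|rd3|wr0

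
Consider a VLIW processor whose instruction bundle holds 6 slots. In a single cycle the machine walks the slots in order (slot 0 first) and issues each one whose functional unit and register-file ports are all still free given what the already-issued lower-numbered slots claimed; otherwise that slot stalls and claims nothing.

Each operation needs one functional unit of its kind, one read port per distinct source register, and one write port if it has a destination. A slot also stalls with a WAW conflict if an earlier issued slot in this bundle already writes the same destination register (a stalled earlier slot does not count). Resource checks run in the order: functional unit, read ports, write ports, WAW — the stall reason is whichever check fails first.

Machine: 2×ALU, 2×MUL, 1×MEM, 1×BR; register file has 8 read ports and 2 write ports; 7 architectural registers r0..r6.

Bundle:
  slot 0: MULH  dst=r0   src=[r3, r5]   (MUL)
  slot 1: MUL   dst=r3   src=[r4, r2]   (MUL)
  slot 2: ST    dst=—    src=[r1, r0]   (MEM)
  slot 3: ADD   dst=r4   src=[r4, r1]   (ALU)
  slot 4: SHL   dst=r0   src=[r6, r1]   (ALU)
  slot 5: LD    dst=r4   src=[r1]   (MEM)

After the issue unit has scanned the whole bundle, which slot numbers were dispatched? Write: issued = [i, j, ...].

  0. MUL→r0 ⇒ go  {2A/1Mu/1Ld/1B | 6r 1w}
  1. MUL→r3 ⇒ go  {2A/0Mu/1Ld/1B | 4r 0w}
  2. MEM ⇒ go  {2A/0Mu/0Ld/1B | 2r 0w}
  3. ALU→r4 ⇒ no(WR_PORT)  {2A/0Mu/0Ld/1B | 2r 0w}
  4. ALU→r0 ⇒ no(WR_PORT)  {2A/0Mu/0Ld/1B | 2r 0w}
  5. MEM→r4 ⇒ no(FU)  {2A/0Mu/0Ld/1B | 2r 0w}

issued = [0, 1, 2]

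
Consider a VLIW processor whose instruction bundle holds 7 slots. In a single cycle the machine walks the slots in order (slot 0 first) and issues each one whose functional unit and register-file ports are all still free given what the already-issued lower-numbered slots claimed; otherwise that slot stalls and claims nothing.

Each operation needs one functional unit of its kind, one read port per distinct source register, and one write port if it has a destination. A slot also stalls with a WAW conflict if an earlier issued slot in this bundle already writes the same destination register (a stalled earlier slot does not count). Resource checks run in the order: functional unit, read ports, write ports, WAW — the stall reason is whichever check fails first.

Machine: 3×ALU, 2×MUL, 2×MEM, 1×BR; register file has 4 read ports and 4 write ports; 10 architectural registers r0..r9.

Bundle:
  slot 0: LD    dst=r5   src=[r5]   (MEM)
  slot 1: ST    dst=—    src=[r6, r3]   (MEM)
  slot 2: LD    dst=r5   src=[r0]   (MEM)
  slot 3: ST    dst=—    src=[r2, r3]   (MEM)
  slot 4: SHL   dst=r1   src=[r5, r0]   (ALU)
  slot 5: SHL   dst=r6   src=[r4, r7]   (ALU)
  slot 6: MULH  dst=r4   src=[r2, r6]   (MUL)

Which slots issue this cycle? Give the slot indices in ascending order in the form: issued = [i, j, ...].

issued = [0, 1]

(0) want 1×MEM +1rd +1wr — yes → AL3|MU2|ME1|BR1|rd3|wr3
(1) want 1×MEM +2rd +0wr — yes → AL3|MU2|ME0|BR1|rd1|wr3
(2) want 1×MEM +1rd +1wr — FU → AL3|MU2|ME0|BR1|rd1|wr3
(3) want 1×MEM +2rd +0wr — FU → AL3|MU2|ME0|BR1|rd1|wr3
(4) want 1×ALU +2rd +1wr — RD_PORT → AL3|MU2|ME0|BR1|rd1|wr3
(5) want 1×ALU +2rd +1wr — RD_PORT → AL3|MU2|ME0|BR1|rd1|wr3
(6) want 1×MUL +2rd +1wr — RD_PORT → AL3|MU2|ME0|BR1|rd1|wr3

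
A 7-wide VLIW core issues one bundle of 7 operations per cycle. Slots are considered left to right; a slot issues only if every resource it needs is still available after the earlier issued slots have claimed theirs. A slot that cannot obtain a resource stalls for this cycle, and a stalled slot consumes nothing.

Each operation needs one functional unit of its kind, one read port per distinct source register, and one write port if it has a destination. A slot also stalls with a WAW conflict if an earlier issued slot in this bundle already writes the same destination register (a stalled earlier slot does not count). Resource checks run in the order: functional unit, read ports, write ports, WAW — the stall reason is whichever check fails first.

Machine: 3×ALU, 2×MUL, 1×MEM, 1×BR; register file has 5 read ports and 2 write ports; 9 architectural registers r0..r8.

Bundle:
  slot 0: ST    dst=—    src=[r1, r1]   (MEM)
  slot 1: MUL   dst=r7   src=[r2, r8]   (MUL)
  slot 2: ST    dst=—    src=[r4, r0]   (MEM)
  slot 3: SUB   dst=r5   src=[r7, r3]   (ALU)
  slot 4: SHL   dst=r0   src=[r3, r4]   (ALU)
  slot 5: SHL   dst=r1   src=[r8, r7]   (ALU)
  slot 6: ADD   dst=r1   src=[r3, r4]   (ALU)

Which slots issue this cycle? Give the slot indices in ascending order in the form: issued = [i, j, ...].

issued = [0, 1, 3]

slot 0 (MEM): ISSUE — free A3,Mu2,Ld0,B1 rp4 wp2
slot 1 (MUL): ISSUE — free A3,Mu1,Ld0,B1 rp2 wp1
slot 2 (MEM): stall FU — free A3,Mu1,Ld0,B1 rp2 wp1
slot 3 (ALU): ISSUE — free A2,Mu1,Ld0,B1 rp0 wp0
slot 4 (ALU): stall RD_PORT — free A2,Mu1,Ld0,B1 rp0 wp0
slot 5 (ALU): stall RD_PORT — free A2,Mu1,Ld0,B1 rp0 wp0
slot 6 (ALU): stall RD_PORT — free A2,Mu1,Ld0,B1 rp0 wp0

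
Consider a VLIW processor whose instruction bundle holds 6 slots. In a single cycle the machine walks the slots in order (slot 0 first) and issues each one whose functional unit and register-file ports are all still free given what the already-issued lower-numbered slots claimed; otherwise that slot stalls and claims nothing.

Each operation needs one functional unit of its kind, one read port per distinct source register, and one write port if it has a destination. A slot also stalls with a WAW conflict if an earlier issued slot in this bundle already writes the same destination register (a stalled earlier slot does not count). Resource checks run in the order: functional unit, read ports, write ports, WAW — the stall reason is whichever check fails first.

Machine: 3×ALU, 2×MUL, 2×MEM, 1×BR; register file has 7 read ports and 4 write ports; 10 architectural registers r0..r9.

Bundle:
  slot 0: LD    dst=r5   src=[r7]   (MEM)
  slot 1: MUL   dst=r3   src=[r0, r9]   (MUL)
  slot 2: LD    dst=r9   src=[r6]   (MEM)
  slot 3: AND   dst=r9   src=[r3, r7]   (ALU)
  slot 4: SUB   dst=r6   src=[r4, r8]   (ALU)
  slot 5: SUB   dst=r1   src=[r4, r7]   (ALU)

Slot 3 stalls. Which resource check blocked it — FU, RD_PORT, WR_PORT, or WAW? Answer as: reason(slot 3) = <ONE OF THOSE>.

reason(slot 3) = WAW

#0 MEM src=r7 dispatched  <A:3 Mu:2 Ld:1 B:1 rd:6 wr:3>
#1 MUL src=r0,r9 dispatched  <A:3 Mu:1 Ld:1 B:1 rd:4 wr:2>
#2 MEM src=r6 dispatched  <A:3 Mu:1 Ld:0 B:1 rd:3 wr:1>
#3 ALU src=r3,r7 held:WAW  <A:3 Mu:1 Ld:0 B:1 rd:3 wr:1>
#4 ALU src=r4,r8 dispatched  <A:2 Mu:1 Ld:0 B:1 rd:1 wr:0>
#5 ALU src=r4,r7 held:RD_PORT  <A:2 Mu:1 Ld:0 B:1 rd:1 wr:0>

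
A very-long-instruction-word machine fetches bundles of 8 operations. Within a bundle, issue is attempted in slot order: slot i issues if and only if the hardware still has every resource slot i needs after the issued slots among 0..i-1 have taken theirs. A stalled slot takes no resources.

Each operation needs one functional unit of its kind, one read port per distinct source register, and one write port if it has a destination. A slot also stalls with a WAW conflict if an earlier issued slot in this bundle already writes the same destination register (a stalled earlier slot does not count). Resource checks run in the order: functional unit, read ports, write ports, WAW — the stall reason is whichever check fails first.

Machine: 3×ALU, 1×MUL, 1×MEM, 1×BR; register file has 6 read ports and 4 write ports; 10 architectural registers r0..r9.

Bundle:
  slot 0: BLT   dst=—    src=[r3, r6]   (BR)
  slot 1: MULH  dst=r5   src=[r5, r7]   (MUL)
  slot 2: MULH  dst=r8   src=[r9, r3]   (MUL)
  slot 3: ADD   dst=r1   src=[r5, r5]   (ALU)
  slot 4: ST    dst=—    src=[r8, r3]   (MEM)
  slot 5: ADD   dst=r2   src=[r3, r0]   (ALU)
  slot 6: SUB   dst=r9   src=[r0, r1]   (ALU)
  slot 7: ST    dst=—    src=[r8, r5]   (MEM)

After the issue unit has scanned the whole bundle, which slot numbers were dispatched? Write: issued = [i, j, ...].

slot 0 (BR): ISSUE — free A3,Mu1,Ld1,B0 rp4 wp4
slot 1 (MUL): ISSUE — free A3,Mu0,Ld1,B0 rp2 wp3
slot 2 (MUL): stall FU — free A3,Mu0,Ld1,B0 rp2 wp3
slot 3 (ALU): ISSUE — free A2,Mu0,Ld1,B0 rp1 wp2
slot 4 (MEM): stall RD_PORT — free A2,Mu0,Ld1,B0 rp1 wp2
slot 5 (ALU): stall RD_PORT — free A2,Mu0,Ld1,B0 rp1 wp2
slot 6 (ALU): stall RD_PORT — free A2,Mu0,Ld1,B0 rp1 wp2
slot 7 (MEM): stall RD_PORT — free A2,Mu0,Ld1,B0 rp1 wp2

issued = [0, 1, 3]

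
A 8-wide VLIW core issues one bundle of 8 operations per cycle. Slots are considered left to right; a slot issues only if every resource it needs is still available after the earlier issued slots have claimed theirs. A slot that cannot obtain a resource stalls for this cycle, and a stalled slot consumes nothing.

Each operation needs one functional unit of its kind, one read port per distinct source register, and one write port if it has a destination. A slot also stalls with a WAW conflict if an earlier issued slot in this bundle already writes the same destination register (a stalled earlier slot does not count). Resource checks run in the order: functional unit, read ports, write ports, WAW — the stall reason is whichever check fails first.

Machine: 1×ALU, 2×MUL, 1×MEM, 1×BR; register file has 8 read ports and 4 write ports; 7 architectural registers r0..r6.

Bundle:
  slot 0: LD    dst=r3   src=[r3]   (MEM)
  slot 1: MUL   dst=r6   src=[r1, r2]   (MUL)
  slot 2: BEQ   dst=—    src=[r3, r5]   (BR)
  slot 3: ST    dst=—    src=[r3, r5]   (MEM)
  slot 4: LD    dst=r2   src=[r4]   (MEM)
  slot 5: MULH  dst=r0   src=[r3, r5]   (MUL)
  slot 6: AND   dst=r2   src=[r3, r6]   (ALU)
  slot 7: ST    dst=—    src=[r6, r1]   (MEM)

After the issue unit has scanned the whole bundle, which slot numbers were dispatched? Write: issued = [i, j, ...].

issued = [0, 1, 2, 5]

slot 0 (MEM): ISSUE — free A1,Mu2,Ld0,B1 rp7 wp3
slot 1 (MUL): ISSUE — free A1,Mu1,Ld0,B1 rp5 wp2
slot 2 (BR): ISSUE — free A1,Mu1,Ld0,B0 rp3 wp2
slot 3 (MEM): stall FU — free A1,Mu1,Ld0,B0 rp3 wp2
slot 4 (MEM): stall FU — free A1,Mu1,Ld0,B0 rp3 wp2
slot 5 (MUL): ISSUE — free A1,Mu0,Ld0,B0 rp1 wp1
slot 6 (ALU): stall RD_PORT — free A1,Mu0,Ld0,B0 rp1 wp1
slot 7 (MEM): stall FU — free A1,Mu0,Ld0,B0 rp1 wp1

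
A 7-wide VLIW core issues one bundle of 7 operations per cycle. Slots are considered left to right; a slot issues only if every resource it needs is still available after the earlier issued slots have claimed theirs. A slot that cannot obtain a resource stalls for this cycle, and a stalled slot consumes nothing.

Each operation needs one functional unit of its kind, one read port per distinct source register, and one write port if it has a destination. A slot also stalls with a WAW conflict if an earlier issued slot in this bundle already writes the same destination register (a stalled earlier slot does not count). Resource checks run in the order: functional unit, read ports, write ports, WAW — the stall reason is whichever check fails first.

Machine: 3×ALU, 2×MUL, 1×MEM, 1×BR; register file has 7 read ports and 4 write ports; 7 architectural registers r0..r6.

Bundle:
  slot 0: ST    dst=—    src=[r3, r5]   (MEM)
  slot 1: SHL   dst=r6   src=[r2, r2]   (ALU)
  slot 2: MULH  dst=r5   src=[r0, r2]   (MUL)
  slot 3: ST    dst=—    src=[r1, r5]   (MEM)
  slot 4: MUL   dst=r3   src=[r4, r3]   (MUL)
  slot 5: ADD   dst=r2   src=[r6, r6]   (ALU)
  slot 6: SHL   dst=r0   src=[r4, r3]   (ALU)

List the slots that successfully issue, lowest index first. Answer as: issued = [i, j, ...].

issued = [0, 1, 2, 4]

slot 0 (MEM): ISSUE — free A3,Mu2,Ld0,B1 rp5 wp4
slot 1 (ALU): ISSUE — free A2,Mu2,Ld0,B1 rp4 wp3
slot 2 (MUL): ISSUE — free A2,Mu1,Ld0,B1 rp2 wp2
slot 3 (MEM): stall FU — free A2,Mu1,Ld0,B1 rp2 wp2
slot 4 (MUL): ISSUE — free A2,Mu0,Ld0,B1 rp0 wp1
slot 5 (ALU): stall RD_PORT — free A2,Mu0,Ld0,B1 rp0 wp1
slot 6 (ALU): stall RD_PORT — free A2,Mu0,Ld0,B1 rp0 wp1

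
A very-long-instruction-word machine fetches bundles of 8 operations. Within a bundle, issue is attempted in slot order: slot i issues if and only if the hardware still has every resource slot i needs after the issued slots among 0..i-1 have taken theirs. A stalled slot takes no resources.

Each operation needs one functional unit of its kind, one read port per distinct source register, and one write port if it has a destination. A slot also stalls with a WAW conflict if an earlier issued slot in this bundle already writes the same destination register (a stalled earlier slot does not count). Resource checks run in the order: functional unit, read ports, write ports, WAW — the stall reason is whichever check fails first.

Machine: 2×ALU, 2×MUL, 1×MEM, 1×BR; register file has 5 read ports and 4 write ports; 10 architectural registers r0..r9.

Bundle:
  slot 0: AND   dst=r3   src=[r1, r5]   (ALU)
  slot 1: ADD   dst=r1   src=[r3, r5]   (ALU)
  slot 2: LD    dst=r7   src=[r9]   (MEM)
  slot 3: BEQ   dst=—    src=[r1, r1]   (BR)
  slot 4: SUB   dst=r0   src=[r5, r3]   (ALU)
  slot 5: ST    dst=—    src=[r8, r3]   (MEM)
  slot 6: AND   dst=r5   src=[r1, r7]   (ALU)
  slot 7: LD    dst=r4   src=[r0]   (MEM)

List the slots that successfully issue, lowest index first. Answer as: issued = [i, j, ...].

issued = [0, 1, 2]

slot 0 (ALU): ISSUE — free A1,Mu2,Ld1,B1 rp3 wp3
slot 1 (ALU): ISSUE — free A0,Mu2,Ld1,B1 rp1 wp2
slot 2 (MEM): ISSUE — free A0,Mu2,Ld0,B1 rp0 wp1
slot 3 (BR): stall RD_PORT — free A0,Mu2,Ld0,B1 rp0 wp1
slot 4 (ALU): stall FU — free A0,Mu2,Ld0,B1 rp0 wp1
slot 5 (MEM): stall FU — free A0,Mu2,Ld0,B1 rp0 wp1
slot 6 (ALU): stall FU — free A0,Mu2,Ld0,B1 rp0 wp1
slot 7 (MEM): stall FU — free A0,Mu2,Ld0,B1 rp0 wp1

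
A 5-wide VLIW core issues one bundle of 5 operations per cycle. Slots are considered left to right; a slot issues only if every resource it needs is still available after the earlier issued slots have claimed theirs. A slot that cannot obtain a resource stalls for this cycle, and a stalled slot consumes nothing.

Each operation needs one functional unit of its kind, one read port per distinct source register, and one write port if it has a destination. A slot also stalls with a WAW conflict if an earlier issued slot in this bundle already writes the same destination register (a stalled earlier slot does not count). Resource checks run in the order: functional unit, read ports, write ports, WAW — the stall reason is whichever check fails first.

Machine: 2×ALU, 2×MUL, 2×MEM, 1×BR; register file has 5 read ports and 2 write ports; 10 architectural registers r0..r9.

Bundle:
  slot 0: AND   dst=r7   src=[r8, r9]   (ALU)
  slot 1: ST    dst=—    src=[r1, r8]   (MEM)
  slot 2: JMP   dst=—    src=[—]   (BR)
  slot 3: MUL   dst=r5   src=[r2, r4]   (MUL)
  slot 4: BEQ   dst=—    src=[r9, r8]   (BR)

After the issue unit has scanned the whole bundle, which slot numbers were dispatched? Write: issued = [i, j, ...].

issued = [0, 1, 2]

  0. ALU→r7 ⇒ go  {1A/2Mu/2Ld/1B | 3r 1w}
  1. MEM ⇒ go  {1A/2Mu/1Ld/1B | 1r 1w}
  2. BR ⇒ go  {1A/2Mu/1Ld/0B | 1r 1w}
  3. MUL→r5 ⇒ no(RD_PORT)  {1A/2Mu/1Ld/0B | 1r 1w}
  4. BR ⇒ no(FU)  {1A/2Mu/1Ld/0B | 1r 1w}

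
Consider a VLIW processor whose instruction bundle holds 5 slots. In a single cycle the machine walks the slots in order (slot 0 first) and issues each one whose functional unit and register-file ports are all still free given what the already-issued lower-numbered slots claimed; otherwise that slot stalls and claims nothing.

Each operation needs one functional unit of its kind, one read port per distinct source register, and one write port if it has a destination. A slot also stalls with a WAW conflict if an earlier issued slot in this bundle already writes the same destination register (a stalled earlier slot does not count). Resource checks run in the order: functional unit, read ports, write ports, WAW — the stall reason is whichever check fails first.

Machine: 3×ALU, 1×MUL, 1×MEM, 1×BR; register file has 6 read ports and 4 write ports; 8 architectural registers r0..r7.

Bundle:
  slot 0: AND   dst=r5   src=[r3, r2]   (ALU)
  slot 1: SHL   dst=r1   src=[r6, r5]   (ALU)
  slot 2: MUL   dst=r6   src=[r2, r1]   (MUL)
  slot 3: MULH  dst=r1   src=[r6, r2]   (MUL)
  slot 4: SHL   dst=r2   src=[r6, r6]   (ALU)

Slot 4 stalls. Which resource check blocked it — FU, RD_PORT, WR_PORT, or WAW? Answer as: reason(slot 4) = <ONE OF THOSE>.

reason(slot 4) = RD_PORT

(0) want 1×ALU +2rd +1wr — yes → AL2|MU1|ME1|BR1|rd4|wr3
(1) want 1×ALU +2rd +1wr — yes → AL1|MU1|ME1|BR1|rd2|wr2
(2) want 1×MUL +2rd +1wr — yes → AL1|MU0|ME1|BR1|rd0|wr1
(3) want 1×MUL +2rd +1wr — FU → AL1|MU0|ME1|BR1|rd0|wr1
(4) want 1×ALU +1rd +1wr — RD_PORT → AL1|MU0|ME1|BR1|rd0|wr1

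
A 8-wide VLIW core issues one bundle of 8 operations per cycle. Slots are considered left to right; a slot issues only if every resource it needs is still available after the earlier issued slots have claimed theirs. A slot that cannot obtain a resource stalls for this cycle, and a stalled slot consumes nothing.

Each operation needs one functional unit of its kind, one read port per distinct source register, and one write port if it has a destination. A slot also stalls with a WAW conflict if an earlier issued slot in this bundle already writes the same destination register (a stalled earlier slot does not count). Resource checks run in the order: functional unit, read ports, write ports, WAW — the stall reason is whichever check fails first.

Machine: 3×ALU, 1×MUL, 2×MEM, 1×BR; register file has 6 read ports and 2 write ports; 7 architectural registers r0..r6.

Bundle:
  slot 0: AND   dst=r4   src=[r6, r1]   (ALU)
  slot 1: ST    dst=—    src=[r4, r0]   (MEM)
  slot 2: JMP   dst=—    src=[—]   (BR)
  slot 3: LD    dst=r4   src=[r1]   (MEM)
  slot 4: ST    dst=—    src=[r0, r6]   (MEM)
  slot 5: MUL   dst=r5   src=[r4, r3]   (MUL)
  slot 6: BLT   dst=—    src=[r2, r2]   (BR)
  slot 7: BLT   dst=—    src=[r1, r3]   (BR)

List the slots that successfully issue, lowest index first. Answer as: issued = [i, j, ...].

  0. ALU→r4 ⇒ go  {2A/1Mu/2Ld/1B | 4r 1w}
  1. MEM ⇒ go  {2A/1Mu/1Ld/1B | 2r 1w}
  2. BR ⇒ go  {2A/1Mu/1Ld/0B | 2r 1w}
  3. MEM→r4 ⇒ no(WAW)  {2A/1Mu/1Ld/0B | 2r 1w}
  4. MEM ⇒ go  {2A/1Mu/0Ld/0B | 0r 1w}
  5. MUL→r5 ⇒ no(RD_PORT)  {2A/1Mu/0Ld/0B | 0r 1w}
  6. BR ⇒ no(FU)  {2A/1Mu/0Ld/0B | 0r 1w}
  7. BR ⇒ no(FU)  {2A/1Mu/0Ld/0B | 0r 1w}

issued = [0, 1, 2, 4]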